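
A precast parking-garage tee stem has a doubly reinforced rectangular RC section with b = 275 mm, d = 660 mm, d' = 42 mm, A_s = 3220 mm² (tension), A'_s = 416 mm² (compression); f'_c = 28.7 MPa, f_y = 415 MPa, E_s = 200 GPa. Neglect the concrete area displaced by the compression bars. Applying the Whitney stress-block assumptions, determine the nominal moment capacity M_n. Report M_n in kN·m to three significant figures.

Assume both tension and compression steel yield.
Net tension couple steel: A_s − A'_s = 2804 mm².
a = (A_s − A'_s) f_y / (0.85 f'_c b) = 1163660/(0.85 × 28.7 × 275) = 173.46 mm.
c = a/β₁ = 173.46/0.845 = 205.28 mm; ε'_s = 0.003(c − d')/c = 0.0024 ≥ f_y/E_s = 0.0021, so compression steel does yield.
M_n = (A_s − A'_s) f_y (d − a/2) + A'_s f_y (d − d') = [1163660 × (660 − 86.73) + 172640 × (660 − 42)] × 10⁻⁶ = 667.09 + 106.69 = 773.78 kN·m.

M_n ≈ 774 kN·m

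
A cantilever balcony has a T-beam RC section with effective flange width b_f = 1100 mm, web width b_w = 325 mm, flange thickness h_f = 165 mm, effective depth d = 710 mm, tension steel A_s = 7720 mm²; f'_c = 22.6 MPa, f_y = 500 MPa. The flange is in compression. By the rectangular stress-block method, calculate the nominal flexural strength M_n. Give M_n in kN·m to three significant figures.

M_n ≈ 2380 kN·m

Tension: T = A_s f_y = 7720 × 500 = 3860000 N.
Try a within the flange: a = T/(0.85 f'_c b_f) = 3860000/(0.85 × 22.6 × 1100) = 182.67 mm.
a = 182.67 > h_f = 165 mm: the block extends into the web. Split into flange-overhang and web parts.
C_f = 0.85 f'_c (b_f − b_w) h_f = 0.85 × 22.6 × (1100 − 325) × 165 = 2456479 N.
Remaining web compression depth: a_w = (T − C_f)/(0.85 f'_c b_w) = (3860000 − 2456479)/(0.85 × 22.6 × 325) = 224.81 mm.
M_n = C_f(d − h_f/2) + (T − C_f)(d − a_w/2) = 2456479 × (710 − 82.5) + 1403521 × (710 − 112.405) = 1541.44 + 838.74 = 2380.18 × 10⁶ N·mm.
M_n = 2380.18 kN·m.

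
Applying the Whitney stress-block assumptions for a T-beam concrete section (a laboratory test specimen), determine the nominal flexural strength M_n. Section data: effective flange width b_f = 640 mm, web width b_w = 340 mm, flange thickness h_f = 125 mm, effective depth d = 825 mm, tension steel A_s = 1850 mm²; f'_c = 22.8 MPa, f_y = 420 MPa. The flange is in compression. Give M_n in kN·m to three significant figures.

Tension: T = A_s f_y = 1850 × 420 = 777000 N.
Try a within the flange: a = T/(0.85 f'_c b_f) = 777000/(0.85 × 22.8 × 640) = 62.65 mm.
Since a = 62.65 ≤ h_f = 125 mm, the stress block lies entirely in the flange; analyse as a rectangular beam of width b_f.
M_n = T(d − a/2) = 777000 × (825 − 31.325) = 616.69 × 10⁶ N·mm.
M_n = 616.69 kN·m.

M_n ≈ 617 kN·m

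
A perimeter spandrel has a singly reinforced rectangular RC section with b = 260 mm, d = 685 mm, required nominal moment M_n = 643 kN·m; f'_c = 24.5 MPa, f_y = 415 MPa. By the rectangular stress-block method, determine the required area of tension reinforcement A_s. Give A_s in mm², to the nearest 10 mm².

With M_n = 0.85 f'_c a b (d − a/2), solve the quadratic for a:
a = d − √(d² − 2M_n/(0.85 f'_c b)) = 685 − √(685² − 2 × 643×10⁶/(0.85 × 24.5 × 260)) = 203.63 mm.
A_s = 0.85 f'_c a b / f_y = 0.85 × 24.5 × 203.63 × 260 / 415 = 2656.8 mm².

A_s ≈ 2660 mm²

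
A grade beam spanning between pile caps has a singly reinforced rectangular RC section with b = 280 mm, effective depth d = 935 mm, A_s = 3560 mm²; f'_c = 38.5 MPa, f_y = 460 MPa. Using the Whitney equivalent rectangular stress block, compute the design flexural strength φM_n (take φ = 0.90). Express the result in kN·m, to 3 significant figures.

φM_n ≈ 1250 kN·m

T = A_s f_y = 3560 × 460 = 1637600 N = 1637.6 kN.
From C = T: a = T/(0.85 f'_c b) = 1637600/(0.85 × 38.5 × 280) = 178.72 mm.
M_n = T(d − a/2) = 1637.6 kN × (935 − 89.36) mm = 1384.82 kN·m.
φM_n = 0.90 × 1384.82 = 1246.34 kN·m.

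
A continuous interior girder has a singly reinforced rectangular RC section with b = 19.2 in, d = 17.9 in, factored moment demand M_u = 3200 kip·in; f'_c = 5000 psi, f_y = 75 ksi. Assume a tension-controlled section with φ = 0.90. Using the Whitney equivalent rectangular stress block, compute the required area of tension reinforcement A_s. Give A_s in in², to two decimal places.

A_s ≈ 2.86 in²

M_n = M_u/φ = 3200/0.90 = 3555.56 kip·in.
From M_n = 0.85 f'_c a b (d − a/2):
a = d − √(d² − 2M_n/(0.85 f'_c b)) = 17.9 − √(17.9² − 2 × 3555.56/(0.85 × 5 × 19.2)) = 2.627 in.
A_s = 0.85 f'_c a b / f_y = 0.85 × 5 × 2.627 × 19.2 / 75 = 2.858 in².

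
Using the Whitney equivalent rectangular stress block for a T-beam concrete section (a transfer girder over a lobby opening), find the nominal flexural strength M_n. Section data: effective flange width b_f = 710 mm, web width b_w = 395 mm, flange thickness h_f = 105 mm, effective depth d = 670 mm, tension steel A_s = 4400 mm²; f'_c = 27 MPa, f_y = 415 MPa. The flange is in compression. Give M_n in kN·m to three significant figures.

Tension: T = A_s f_y = 4400 × 415 = 1826000 N.
Try a within the flange: a = T/(0.85 f'_c b_f) = 1826000/(0.85 × 27 × 710) = 112.06 mm.
a = 112.06 > h_f = 105 mm: the block extends into the web. Split into flange-overhang and web parts.
C_f = 0.85 f'_c (b_f − b_w) h_f = 0.85 × 27 × (710 − 395) × 105 = 759071 N.
Remaining web compression depth: a_w = (T − C_f)/(0.85 f'_c b_w) = (1826000 − 759071)/(0.85 × 27 × 395) = 117.69 mm.
M_n = C_f(d − h_f/2) + (T − C_f)(d − a_w/2) = 759071 × (670 − 52.5) + 1066929 × (670 − 58.845) = 468.73 + 652.06 = 1120.79 × 10⁶ N·mm.
M_n = 1120.79 kN·m.

M_n ≈ 1120 kN·m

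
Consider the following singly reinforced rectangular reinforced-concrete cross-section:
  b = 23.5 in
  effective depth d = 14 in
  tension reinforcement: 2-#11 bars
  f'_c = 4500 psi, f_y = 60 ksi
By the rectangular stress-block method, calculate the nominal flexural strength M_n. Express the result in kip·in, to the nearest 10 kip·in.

A_s = 2 × 1.56 = 3.12 in².
T = A_s f_y = 3.12 × 60 = 187.2 kips.
a = T/(0.85 f'_c b) = 187.2/(0.85 × 4.5 × 23.5) = 2.083 in.
M_n = T(d − a/2) = 187.2 × (14 − 1.0415) = 2425.8 kip·in.

M_n ≈ 2430 kip·in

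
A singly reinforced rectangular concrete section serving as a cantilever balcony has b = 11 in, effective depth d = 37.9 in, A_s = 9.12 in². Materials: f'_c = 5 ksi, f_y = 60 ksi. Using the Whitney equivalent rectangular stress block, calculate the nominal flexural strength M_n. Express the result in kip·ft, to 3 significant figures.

M_n ≈ 1460 kip·ft

T = A_s f_y = 9.12 × 60 = 547.2 kips.
a = T/(0.85 f'_c b) = 547.2/(0.85 × 5 × 11) = 11.705 in.
M_n = T(d − a/2) = 547.2 × (37.9 − 5.8525) = 17536.4 kip·in = 17536.4/12 = 1461.37 kip·ft.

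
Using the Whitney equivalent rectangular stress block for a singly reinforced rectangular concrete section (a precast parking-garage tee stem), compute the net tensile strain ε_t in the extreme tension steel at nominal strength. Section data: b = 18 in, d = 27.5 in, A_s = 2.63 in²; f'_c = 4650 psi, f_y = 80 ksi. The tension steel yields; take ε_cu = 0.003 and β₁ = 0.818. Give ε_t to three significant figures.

a = A_s f_y/(0.85 f'_c b) = 2.957 in.
β₁ = 0.818, so c = a/β₁ = 2.957/0.818 = 3.615 in.
From the linear strain diagram with ε_cu = 0.003: ε_t = 0.003 (d − c)/c = 0.003 × (27.5 − 3.615)/3.615 = 0.0198.
Since ε_t ≥ 0.005, the section is tension-controlled.

ε_t ≈ 0.0198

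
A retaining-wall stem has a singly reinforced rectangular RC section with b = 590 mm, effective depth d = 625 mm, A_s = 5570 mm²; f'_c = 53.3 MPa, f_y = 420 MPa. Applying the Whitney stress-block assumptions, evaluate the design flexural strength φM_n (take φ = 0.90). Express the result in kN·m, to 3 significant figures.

T = A_s f_y = 5570 × 420 = 2339400 N = 2339.4 kN.
From C = T: a = T/(0.85 f'_c b) = 2339400/(0.85 × 53.3 × 590) = 87.52 mm.
M_n = T(d − a/2) = 2339.4 kN × (625 − 43.76) mm = 1359.75 kN·m.
φM_n = 0.90 × 1359.75 = 1223.78 kN·m.

φM_n ≈ 1220 kN·m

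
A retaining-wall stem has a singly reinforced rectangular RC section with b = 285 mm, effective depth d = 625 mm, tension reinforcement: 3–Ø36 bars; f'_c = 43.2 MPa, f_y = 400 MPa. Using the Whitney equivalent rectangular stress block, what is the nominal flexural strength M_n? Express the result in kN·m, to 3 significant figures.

A_s = 3 × 1018 = 3054 mm².
T = A_s f_y = 3054 × 400 = 1221600 N = 1221.6 kN.
From C = T: a = T/(0.85 f'_c b) = 1221600/(0.85 × 43.2 × 285) = 116.73 mm.
M_n = T(d − a/2) = 1221.6 kN × (625 − 58.365) mm = 692.20 kN·m.

M_n ≈ 692 kN·m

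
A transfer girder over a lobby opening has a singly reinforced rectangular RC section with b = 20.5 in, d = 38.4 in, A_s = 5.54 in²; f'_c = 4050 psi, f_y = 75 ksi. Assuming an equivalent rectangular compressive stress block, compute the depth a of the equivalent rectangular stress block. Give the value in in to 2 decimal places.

T = A_s f_y = 5.54 × 75 = 415.5 kips.
a = T/(0.85 f'_c b) = 415.5/(0.85 × 4.05 × 20.5) = 5.89 in.

a ≈ 5.89 in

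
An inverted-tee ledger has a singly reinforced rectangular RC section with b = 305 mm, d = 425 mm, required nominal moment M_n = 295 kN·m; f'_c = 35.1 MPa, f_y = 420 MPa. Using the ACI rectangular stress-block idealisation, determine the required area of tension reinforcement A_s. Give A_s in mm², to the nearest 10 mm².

A_s ≈ 1840 mm²

With M_n = 0.85 f'_c a b (d − a/2), solve the quadratic for a:
a = d − √(d² − 2M_n/(0.85 f'_c b)) = 425 − √(425² − 2 × 295×10⁶/(0.85 × 35.1 × 305)) = 84.72 mm.
A_s = 0.85 f'_c a b / f_y = 0.85 × 35.1 × 84.72 × 305 / 420 = 1835.5 mm².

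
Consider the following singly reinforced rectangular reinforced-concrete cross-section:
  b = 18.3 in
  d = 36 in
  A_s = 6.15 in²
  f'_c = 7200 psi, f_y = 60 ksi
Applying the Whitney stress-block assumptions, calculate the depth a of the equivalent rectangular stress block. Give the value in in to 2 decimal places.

T = A_s f_y = 6.15 × 60 = 369 kips.
a = T/(0.85 f'_c b) = 369/(0.85 × 7.2 × 18.3) = 3.29 in.

a ≈ 3.29 in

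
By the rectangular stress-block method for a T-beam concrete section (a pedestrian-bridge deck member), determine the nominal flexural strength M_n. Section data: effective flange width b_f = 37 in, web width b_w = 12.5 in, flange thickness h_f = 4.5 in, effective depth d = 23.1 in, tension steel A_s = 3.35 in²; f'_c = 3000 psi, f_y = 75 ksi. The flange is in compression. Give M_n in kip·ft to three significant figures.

Tension: T = A_s f_y = 3.35 × 75 = 251.25 kips.
Try a within the flange: a = T/(0.85 f'_c b_f) = 251.25/(0.85 × 3 × 37) = 2.663 in.
Since a = 2.663 ≤ h_f = 4.5 in, the stress block lies entirely in the flange; analyse as a rectangular beam of width b_f.
M_n = T(d − a/2) = 251.25 × (23.1 − 1.3315) = 5469.3 kip·in.
M_n = 5469.3/12 = 455.78 kip·ft.

M_n ≈ 456 kip·ft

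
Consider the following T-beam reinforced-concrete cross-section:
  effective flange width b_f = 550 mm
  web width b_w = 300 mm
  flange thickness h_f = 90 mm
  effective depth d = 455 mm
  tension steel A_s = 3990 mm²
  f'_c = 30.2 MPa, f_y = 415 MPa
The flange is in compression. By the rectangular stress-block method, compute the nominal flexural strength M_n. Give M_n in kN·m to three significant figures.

M_n ≈ 652 kN·m

Tension: T = A_s f_y = 3990 × 415 = 1655850 N.
Try a within the flange: a = T/(0.85 f'_c b_f) = 1655850/(0.85 × 30.2 × 550) = 117.28 mm.
a = 117.28 > h_f = 90 mm: the block extends into the web. Split into flange-overhang and web parts.
C_f = 0.85 f'_c (b_f − b_w) h_f = 0.85 × 30.2 × (550 − 300) × 90 = 577575 N.
Remaining web compression depth: a_w = (T − C_f)/(0.85 f'_c b_w) = (1655850 − 577575)/(0.85 × 30.2 × 300) = 140.02 mm.
M_n = C_f(d − h_f/2) + (T − C_f)(d − a_w/2) = 577575 × (455 − 45) + 1078275 × (455 − 70.01) = 236.81 + 415.13 = 651.94 × 10⁶ N·mm.
M_n = 651.94 kN·m.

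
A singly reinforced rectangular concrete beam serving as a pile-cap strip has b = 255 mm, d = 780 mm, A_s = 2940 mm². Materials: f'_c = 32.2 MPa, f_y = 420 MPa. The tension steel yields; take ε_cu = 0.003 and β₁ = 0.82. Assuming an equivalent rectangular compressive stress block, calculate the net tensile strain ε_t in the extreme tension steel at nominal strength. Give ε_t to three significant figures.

a = A_s f_y/(0.85 f'_c b) = 176.92 mm.
β₁ = 0.82, so c = a/β₁ = 176.92/0.82 = 215.76 mm.
From the linear strain diagram with ε_cu = 0.003: ε_t = 0.003 (d − c)/c = 0.003 × (780 − 215.76)/215.76 = 0.00785.
Since ε_t ≥ 0.005, the section is tension-controlled.

ε_t ≈ 0.00785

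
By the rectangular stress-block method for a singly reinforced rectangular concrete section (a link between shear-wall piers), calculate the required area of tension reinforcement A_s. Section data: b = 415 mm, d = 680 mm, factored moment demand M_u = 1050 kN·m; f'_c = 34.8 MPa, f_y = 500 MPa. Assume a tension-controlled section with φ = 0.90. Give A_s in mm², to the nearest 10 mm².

A_s ≈ 3880 mm²

M_n = M_u/φ = 1050/0.90 = 1166.67 kN·m.
With M_n = 0.85 f'_c a b (d − a/2), solve the quadratic for a:
a = d − √(d² − 2M_n/(0.85 f'_c b)) = 680 − √(680² − 2 × 1166.67×10⁶/(0.85 × 34.8 × 415)) = 158.16 mm.
A_s = 0.85 f'_c a b / f_y = 0.85 × 34.8 × 158.16 × 415 / 500 = 3883.0 mm².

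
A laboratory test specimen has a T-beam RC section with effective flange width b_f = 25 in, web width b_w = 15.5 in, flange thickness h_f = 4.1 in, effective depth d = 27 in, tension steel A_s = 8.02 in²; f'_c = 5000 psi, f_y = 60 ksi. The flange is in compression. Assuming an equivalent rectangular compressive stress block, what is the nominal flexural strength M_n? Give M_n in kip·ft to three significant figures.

M_n ≈ 991 kip·ft

Tension: T = A_s f_y = 8.02 × 60 = 481.2 kips.
Try a within the flange: a = T/(0.85 f'_c b_f) = 481.2/(0.85 × 5 × 25) = 4.529 in.
a = 4.529 > h_f = 4.1 in: the block extends into the web. Split into flange-overhang and web parts.
C_f = 0.85 f'_c (b_f − b_w) h_f = 0.85 × 5 × (25 − 15.5) × 4.1 = 165.5 kips.
Remaining web compression depth: a_w = (T − C_f)/(0.85 f'_c b_w) = (481.2 − 165.5)/(0.85 × 5 × 15.5) = 4.792 in.
M_n = C_f(d − h_f/2) + (T − C_f)(d − a_w/2) = 165.5 × (27 − 2.05) + 315.7 × (27 − 2.396) = 4129.2 + 7767.5 = 11896.7 kip·in.
M_n = 11896.7/12 = 991.39 kip·ft.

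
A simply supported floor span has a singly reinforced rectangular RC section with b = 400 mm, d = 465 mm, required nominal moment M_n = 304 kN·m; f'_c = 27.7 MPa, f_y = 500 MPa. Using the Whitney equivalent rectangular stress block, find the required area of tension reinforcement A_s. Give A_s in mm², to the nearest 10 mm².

A_s ≈ 1420 mm²

With M_n = 0.85 f'_c a b (d − a/2), solve the quadratic for a:
a = d − √(d² − 2M_n/(0.85 f'_c b)) = 465 − √(465² − 2 × 304×10⁶/(0.85 × 27.7 × 400)) = 75.55 mm.
A_s = 0.85 f'_c a b / f_y = 0.85 × 27.7 × 75.55 × 400 / 500 = 1423.1 mm².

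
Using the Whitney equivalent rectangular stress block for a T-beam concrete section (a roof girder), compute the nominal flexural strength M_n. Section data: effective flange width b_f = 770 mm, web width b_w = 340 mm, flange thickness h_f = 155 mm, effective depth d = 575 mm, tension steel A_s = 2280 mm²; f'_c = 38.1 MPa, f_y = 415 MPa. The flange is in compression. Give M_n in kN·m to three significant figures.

Tension: T = A_s f_y = 2280 × 415 = 946200 N.
Try a within the flange: a = T/(0.85 f'_c b_f) = 946200/(0.85 × 38.1 × 770) = 37.94 mm.
Since a = 37.94 ≤ h_f = 155 mm, the stress block lies entirely in the flange; analyse as a rectangular beam of width b_f.
M_n = T(d − a/2) = 946200 × (575 − 18.97) = 526.12 × 10⁶ N·mm.
M_n = 526.12 kN·m.

M_n ≈ 526 kN·m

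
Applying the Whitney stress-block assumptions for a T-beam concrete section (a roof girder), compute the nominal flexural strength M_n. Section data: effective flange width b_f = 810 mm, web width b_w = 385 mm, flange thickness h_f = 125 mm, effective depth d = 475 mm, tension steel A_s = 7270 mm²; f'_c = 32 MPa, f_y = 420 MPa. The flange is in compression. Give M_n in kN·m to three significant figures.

M_n ≈ 1240 kN·m

Tension: T = A_s f_y = 7270 × 420 = 3053400 N.
Try a within the flange: a = T/(0.85 f'_c b_f) = 3053400/(0.85 × 32 × 810) = 138.59 mm.
a = 138.59 > h_f = 125 mm: the block extends into the web. Split into flange-overhang and web parts.
C_f = 0.85 f'_c (b_f − b_w) h_f = 0.85 × 32 × (810 − 385) × 125 = 1445000 N.
Remaining web compression depth: a_w = (T − C_f)/(0.85 f'_c b_w) = (3053400 − 1445000)/(0.85 × 32 × 385) = 153.59 mm.
M_n = C_f(d − h_f/2) + (T − C_f)(d − a_w/2) = 1445000 × (475 − 62.5) + 1608400 × (475 − 76.795) = 596.06 + 640.47 = 1236.53 × 10⁶ N·mm.
M_n = 1236.53 kN·m.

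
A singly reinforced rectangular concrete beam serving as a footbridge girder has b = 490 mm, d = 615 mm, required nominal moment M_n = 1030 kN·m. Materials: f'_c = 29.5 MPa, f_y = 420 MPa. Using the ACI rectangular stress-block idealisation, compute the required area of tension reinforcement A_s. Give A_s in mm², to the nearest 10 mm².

A_s ≈ 4570 mm²

With M_n = 0.85 f'_c a b (d − a/2), solve the quadratic for a:
a = d − √(d² − 2M_n/(0.85 f'_c b)) = 615 − √(615² − 2 × 1030×10⁶/(0.85 × 29.5 × 490)) = 156.13 mm.
A_s = 0.85 f'_c a b / f_y = 0.85 × 29.5 × 156.13 × 490 / 420 = 4567.5 mm².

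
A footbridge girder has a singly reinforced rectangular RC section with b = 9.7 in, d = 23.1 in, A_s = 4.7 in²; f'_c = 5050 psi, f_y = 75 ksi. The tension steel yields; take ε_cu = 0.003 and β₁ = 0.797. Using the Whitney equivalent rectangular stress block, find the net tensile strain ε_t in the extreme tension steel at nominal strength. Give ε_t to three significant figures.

a = A_s f_y/(0.85 f'_c b) = 8.466 in.
β₁ = 0.797, so c = a/β₁ = 8.466/0.797 = 10.622 in.
From the linear strain diagram with ε_cu = 0.003: ε_t = 0.003 (d − c)/c = 0.003 × (23.1 − 10.622)/10.622 = 0.00352.
ε_t < 0.004 — the section is over-reinforced for flexure under ACI limits.

ε_t ≈ 0.00352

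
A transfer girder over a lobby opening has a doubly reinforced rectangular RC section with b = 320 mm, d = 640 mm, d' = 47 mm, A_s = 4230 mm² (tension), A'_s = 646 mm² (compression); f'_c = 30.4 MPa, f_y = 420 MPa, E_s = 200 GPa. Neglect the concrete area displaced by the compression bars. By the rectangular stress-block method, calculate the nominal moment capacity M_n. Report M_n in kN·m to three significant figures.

Assume both tension and compression steel yield.
Net tension couple steel: A_s − A'_s = 3584 mm².
a = (A_s − A'_s) f_y / (0.85 f'_c b) = 1505280/(0.85 × 30.4 × 320) = 182.04 mm.
c = a/β₁ = 182.04/0.833 = 218.54 mm; ε'_s = 0.003(c − d')/c = 0.0024 ≥ f_y/E_s = 0.0021, so compression steel does yield.
M_n = (A_s − A'_s) f_y (d − a/2) + A'_s f_y (d − d') = [1505280 × (640 − 91.02) + 271320 × (640 − 47)] × 10⁻⁶ = 826.37 + 160.89 = 987.26 kN·m.

M_n ≈ 987 kN·m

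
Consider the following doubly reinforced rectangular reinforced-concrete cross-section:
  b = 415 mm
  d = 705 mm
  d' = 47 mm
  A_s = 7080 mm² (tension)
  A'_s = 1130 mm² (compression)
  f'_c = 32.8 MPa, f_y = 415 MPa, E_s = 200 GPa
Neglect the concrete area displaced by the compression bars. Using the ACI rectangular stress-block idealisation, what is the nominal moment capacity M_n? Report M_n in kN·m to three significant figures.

M_n ≈ 1790 kN·m

Assume both tension and compression steel yield.
Net tension couple steel: A_s − A'_s = 5950 mm².
a = (A_s − A'_s) f_y / (0.85 f'_c b) = 2469250/(0.85 × 32.8 × 415) = 213.41 mm.
c = a/β₁ = 213.41/0.816 = 261.53 mm; ε'_s = 0.003(c − d')/c = 0.0025 ≥ f_y/E_s = 0.0021, so compression steel does yield.
M_n = (A_s − A'_s) f_y (d − a/2) + A'_s f_y (d − d') = [2469250 × (705 − 106.705) + 468950 × (705 − 47)] × 10⁻⁶ = 1477.34 + 308.57 = 1785.91 kN·m.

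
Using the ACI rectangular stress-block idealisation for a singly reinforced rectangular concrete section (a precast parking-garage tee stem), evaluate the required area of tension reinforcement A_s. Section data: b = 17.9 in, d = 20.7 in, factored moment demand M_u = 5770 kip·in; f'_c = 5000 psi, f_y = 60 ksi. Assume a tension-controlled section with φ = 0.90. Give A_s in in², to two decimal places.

A_s ≈ 5.80 in²

M_n = M_u/φ = 5770/0.90 = 6411.11 kip·in.
From M_n = 0.85 f'_c a b (d − a/2):
a = d − √(d² − 2M_n/(0.85 f'_c b)) = 20.7 − √(20.7² − 2 × 6411.11/(0.85 × 5 × 17.9)) = 4.577 in.
A_s = 0.85 f'_c a b / f_y = 0.85 × 5 × 4.577 × 17.9 / 60 = 5.803 in².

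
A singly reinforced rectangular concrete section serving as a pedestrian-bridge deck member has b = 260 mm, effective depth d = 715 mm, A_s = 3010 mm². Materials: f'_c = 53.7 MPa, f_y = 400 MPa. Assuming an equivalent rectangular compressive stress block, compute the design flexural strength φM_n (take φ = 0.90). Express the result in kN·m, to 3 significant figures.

T = A_s f_y = 3010 × 400 = 1204000 N = 1204 kN.
From C = T: a = T/(0.85 f'_c b) = 1204000/(0.85 × 53.7 × 260) = 101.45 mm.
M_n = T(d − a/2) = 1204 kN × (715 − 50.725) mm = 799.79 kN·m.
φM_n = 0.90 × 799.79 = 719.81 kN·m.

φM_n ≈ 720 kN·m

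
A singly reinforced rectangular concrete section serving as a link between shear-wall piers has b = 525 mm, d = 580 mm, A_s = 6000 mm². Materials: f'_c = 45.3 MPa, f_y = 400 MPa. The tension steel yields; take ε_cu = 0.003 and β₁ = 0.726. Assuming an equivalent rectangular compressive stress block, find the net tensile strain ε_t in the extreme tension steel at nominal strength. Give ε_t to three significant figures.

ε_t ≈ 0.00764

a = A_s f_y/(0.85 f'_c b) = 118.72 mm.
β₁ = 0.726, so c = a/β₁ = 118.72/0.726 = 163.53 mm.
From the linear strain diagram with ε_cu = 0.003: ε_t = 0.003 (d − c)/c = 0.003 × (580 − 163.53)/163.53 = 0.00764.
Since ε_t ≥ 0.005, the section is tension-controlled.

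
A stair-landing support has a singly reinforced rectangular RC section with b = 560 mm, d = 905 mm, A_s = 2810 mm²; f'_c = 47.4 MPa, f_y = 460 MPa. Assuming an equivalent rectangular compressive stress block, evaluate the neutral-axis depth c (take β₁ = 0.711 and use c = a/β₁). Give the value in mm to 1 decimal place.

c ≈ 80.6 mm

T = A_s f_y = 2810 × 460 = 1292600 N = 1292.6 kN.
Setting C = 0.85 f'_c a b equal to T: a = 1292600/(0.85 × 47.4 × 560) = 57.290 mm.
With β₁ = 0.711, c = a/β₁ = 57.290/0.711 = 80.6 mm.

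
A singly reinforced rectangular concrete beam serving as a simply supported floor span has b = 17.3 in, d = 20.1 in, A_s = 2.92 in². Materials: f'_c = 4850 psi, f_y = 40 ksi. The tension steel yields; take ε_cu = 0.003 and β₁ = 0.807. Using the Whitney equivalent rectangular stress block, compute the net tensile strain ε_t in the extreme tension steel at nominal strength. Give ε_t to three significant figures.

a = A_s f_y/(0.85 f'_c b) = 1.638 in.
β₁ = 0.807, so c = a/β₁ = 1.638/0.807 = 2.030 in.
From the linear strain diagram with ε_cu = 0.003: ε_t = 0.003 (d − c)/c = 0.003 × (20.1 − 2.030)/2.030 = 0.0267.
Since ε_t ≥ 0.005, the section is tension-controlled.

ε_t ≈ 0.0267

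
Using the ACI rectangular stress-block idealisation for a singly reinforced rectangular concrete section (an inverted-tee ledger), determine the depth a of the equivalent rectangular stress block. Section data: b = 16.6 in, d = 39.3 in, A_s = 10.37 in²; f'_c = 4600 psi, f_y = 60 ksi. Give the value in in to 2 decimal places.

a ≈ 9.59 in

T = A_s f_y = 10.37 × 60 = 622.2 kips.
a = T/(0.85 f'_c b) = 622.2/(0.85 × 4.6 × 16.6) = 9.59 in.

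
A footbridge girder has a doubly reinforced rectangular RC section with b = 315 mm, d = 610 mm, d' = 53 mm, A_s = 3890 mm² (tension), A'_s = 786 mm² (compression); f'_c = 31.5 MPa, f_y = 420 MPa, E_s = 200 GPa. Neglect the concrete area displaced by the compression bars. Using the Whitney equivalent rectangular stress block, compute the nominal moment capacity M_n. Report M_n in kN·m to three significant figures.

M_n ≈ 878 kN·m

Assume both tension and compression steel yield.
Net tension couple steel: A_s − A'_s = 3104 mm².
a = (A_s − A'_s) f_y / (0.85 f'_c b) = 1303680/(0.85 × 31.5 × 315) = 154.57 mm.
c = a/β₁ = 154.57/0.825 = 187.36 mm; ε'_s = 0.003(c − d')/c = 0.0022 ≥ f_y/E_s = 0.0021, so compression steel does yield.
M_n = (A_s − A'_s) f_y (d − a/2) + A'_s f_y (d − d') = [1303680 × (610 − 77.285) + 330120 × (610 − 53)] × 10⁻⁶ = 694.49 + 183.88 = 878.37 kN·m.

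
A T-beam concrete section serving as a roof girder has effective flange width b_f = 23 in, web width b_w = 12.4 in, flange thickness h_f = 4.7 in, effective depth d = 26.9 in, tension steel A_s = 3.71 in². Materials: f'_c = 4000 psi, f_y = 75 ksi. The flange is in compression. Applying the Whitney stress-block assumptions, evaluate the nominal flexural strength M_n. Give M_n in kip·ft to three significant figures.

Tension: T = A_s f_y = 3.71 × 75 = 278.25 kips.
Try a within the flange: a = T/(0.85 f'_c b_f) = 278.25/(0.85 × 4 × 23) = 3.558 in.
Since a = 3.558 ≤ h_f = 4.7 in, the stress block lies entirely in the flange; analyse as a rectangular beam of width b_f.
M_n = T(d − a/2) = 278.25 × (26.9 − 1.779) = 6989.9 kip·in.
M_n = 6989.9/12 = 582.49 kip·ft.

M_n ≈ 582 kip·ft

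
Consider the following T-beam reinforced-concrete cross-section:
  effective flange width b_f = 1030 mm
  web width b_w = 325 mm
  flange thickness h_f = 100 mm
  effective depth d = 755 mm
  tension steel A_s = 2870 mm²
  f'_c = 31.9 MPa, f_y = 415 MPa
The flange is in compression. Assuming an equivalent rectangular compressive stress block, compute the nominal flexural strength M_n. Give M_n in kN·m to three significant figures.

Tension: T = A_s f_y = 2870 × 415 = 1191050 N.
Try a within the flange: a = T/(0.85 f'_c b_f) = 1191050/(0.85 × 31.9 × 1030) = 42.65 mm.
Since a = 42.65 ≤ h_f = 100 mm, the stress block lies entirely in the flange; analyse as a rectangular beam of width b_f.
M_n = T(d − a/2) = 1191050 × (755 − 21.325) = 873.84 × 10⁶ N·mm.
M_n = 873.84 kN·m.

M_n ≈ 874 kN·m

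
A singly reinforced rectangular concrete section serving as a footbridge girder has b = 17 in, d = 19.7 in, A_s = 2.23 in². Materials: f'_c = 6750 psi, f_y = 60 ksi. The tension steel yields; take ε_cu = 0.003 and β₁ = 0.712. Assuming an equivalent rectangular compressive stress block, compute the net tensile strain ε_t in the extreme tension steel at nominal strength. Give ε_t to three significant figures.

ε_t ≈ 0.0277

a = A_s f_y/(0.85 f'_c b) = 1.372 in.
β₁ = 0.712, so c = a/β₁ = 1.372/0.712 = 1.927 in.
From the linear strain diagram with ε_cu = 0.003: ε_t = 0.003 (d − c)/c = 0.003 × (19.7 − 1.927)/1.927 = 0.0277.
Since ε_t ≥ 0.005, the section is tension-controlled.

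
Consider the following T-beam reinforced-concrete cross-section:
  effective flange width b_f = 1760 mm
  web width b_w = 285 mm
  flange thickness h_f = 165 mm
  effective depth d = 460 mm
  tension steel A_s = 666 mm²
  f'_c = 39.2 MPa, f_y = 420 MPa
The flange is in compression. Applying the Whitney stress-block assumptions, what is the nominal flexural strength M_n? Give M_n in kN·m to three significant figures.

Tension: T = A_s f_y = 666 × 420 = 279720 N.
Try a within the flange: a = T/(0.85 f'_c b_f) = 279720/(0.85 × 39.2 × 1760) = 4.77 mm.
Since a = 4.77 ≤ h_f = 165 mm, the stress block lies entirely in the flange; analyse as a rectangular beam of width b_f.
M_n = T(d − a/2) = 279720 × (460 − 2.385) = 128.00 × 10⁶ N·mm.
M_n = 128.00 kN·m.

M_n ≈ 128 kN·m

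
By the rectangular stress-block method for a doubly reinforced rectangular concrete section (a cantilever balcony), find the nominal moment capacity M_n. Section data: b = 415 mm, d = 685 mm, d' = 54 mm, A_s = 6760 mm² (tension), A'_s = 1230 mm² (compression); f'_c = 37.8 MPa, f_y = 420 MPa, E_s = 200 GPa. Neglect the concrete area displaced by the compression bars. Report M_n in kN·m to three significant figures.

Assume both tension and compression steel yield.
Net tension couple steel: A_s − A'_s = 5530 mm².
a = (A_s − A'_s) f_y / (0.85 f'_c b) = 2322600/(0.85 × 37.8 × 415) = 174.19 mm.
c = a/β₁ = 174.19/0.78 = 223.32 mm; ε'_s = 0.003(c − d')/c = 0.0023 ≥ f_y/E_s = 0.0021, so compression steel does yield.
M_n = (A_s − A'_s) f_y (d − a/2) + A'_s f_y (d − d') = [2322600 × (685 − 87.095) + 516600 × (685 − 54)] × 10⁻⁶ = 1388.69 + 325.97 = 1714.66 kN·m.

M_n ≈ 1710 kN·m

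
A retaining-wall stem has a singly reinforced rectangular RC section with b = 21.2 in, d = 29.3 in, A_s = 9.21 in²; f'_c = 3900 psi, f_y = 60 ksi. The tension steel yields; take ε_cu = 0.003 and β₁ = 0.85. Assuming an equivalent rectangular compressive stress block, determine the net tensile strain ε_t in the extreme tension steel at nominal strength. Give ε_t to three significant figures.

ε_t ≈ 0.00650

a = A_s f_y/(0.85 f'_c b) = 7.863 in.
β₁ = 0.85, so c = a/β₁ = 7.863/0.85 = 9.251 in.
From the linear strain diagram with ε_cu = 0.003: ε_t = 0.003 (d − c)/c = 0.003 × (29.3 − 9.251)/9.251 = 0.00650.
Since ε_t ≥ 0.005, the section is tension-controlled.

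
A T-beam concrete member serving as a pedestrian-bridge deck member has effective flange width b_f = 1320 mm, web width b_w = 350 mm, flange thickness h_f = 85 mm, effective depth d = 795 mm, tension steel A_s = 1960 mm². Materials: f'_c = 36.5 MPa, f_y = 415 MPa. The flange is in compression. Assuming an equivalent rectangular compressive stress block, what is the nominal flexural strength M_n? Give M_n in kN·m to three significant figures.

Tension: T = A_s f_y = 1960 × 415 = 813400 N.
Try a within the flange: a = T/(0.85 f'_c b_f) = 813400/(0.85 × 36.5 × 1320) = 19.86 mm.
Since a = 19.86 ≤ h_f = 85 mm, the stress block lies entirely in the flange; analyse as a rectangular beam of width b_f.
M_n = T(d − a/2) = 813400 × (795 − 9.93) = 638.58 × 10⁶ N·mm.
M_n = 638.58 kN·m.

M_n ≈ 639 kN·m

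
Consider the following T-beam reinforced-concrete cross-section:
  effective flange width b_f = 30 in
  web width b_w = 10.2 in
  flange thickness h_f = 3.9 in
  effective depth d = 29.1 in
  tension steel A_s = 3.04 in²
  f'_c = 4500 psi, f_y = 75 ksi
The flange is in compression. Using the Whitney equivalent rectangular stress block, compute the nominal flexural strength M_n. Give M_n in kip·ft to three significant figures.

Tension: T = A_s f_y = 3.04 × 75 = 228 kips.
Try a within the flange: a = T/(0.85 f'_c b_f) = 228/(0.85 × 4.5 × 30) = 1.987 in.
Since a = 1.987 ≤ h_f = 3.9 in, the stress block lies entirely in the flange; analyse as a rectangular beam of width b_f.
M_n = T(d − a/2) = 228 × (29.1 − 0.9935) = 6408.3 kip·in.
M_n = 6408.3/12 = 534.03 kip·ft.

M_n ≈ 534 kip·ft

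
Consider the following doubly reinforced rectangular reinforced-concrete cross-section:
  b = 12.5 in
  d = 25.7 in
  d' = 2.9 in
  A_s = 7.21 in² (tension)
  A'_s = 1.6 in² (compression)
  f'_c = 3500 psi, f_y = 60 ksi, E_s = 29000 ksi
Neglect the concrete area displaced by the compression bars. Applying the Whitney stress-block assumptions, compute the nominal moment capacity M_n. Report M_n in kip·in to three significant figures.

Assume both steels yield.
a = (A_s − A'_s) f_y/(0.85 f'_c b) = (7.21 − 1.6) × 60/(0.85 × 3.5 × 12.5) = 9.051 in.
c = a/β₁ = 9.051/0.85 = 10.648 in; ε'_s = 0.003(c − d')/c = 0.0022 ≥ ε_y = 0.0021, so the compression steel yields.
M_n = (A_s − A'_s) f_y (d − a/2) + A'_s f_y (d − d') = 336.6 × (25.7 − 4.5255) + 96 × (25.7 − 2.9) = 7127.3 + 2188.8 = 9316.1 kip·in.

M_n ≈ 9320 kip·in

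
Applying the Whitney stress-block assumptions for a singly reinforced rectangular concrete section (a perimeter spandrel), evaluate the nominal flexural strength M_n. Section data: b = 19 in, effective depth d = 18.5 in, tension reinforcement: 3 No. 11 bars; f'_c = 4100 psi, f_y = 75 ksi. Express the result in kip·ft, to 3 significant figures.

M_n ≈ 464 kip·ft

A_s = 3 × 1.56 = 4.68 in².
T = A_s f_y = 4.68 × 75 = 351 kips.
a = T/(0.85 f'_c b) = 351/(0.85 × 4.1 × 19) = 5.301 in.
M_n = T(d − a/2) = 351 × (18.5 − 2.6505) = 5563.2 kip·in = 5563.2/12 = 463.60 kip·ft.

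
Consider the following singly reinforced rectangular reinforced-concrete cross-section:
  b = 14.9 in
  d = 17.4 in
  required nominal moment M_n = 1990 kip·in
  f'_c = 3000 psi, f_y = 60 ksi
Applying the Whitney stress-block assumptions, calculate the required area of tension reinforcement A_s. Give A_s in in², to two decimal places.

A_s ≈ 2.11 in²

From M_n = 0.85 f'_c a b (d − a/2):
a = d − √(d² − 2M_n/(0.85 f'_c b)) = 17.4 − √(17.4² − 2 × 1990/(0.85 × 3 × 14.9)) = 3.328 in.
A_s = 0.85 f'_c a b / f_y = 0.85 × 3 × 3.328 × 14.9 / 60 = 2.107 in².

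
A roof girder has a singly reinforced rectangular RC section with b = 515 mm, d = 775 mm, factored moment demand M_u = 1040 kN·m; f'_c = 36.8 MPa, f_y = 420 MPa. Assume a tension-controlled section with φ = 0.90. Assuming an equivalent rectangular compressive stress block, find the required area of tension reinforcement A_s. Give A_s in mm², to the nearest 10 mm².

M_n = M_u/φ = 1040/0.90 = 1155.56 kN·m.
With M_n = 0.85 f'_c a b (d − a/2), solve the quadratic for a:
a = d − √(d² − 2M_n/(0.85 f'_c b)) = 775 − √(775² − 2 × 1155.56×10⁶/(0.85 × 36.8 × 515)) = 98.86 mm.
A_s = 0.85 f'_c a b / f_y = 0.85 × 36.8 × 98.86 × 515 / 420 = 3791.8 mm².

A_s ≈ 3790 mm²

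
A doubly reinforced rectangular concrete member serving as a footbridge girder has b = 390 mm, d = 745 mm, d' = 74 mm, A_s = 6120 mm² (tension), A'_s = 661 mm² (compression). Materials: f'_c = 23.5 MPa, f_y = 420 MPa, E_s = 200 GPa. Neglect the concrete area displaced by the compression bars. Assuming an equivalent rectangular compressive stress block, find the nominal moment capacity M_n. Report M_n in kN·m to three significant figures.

Assume both tension and compression steel yield.
Net tension couple steel: A_s − A'_s = 5459 mm².
a = (A_s − A'_s) f_y / (0.85 f'_c b) = 2292780/(0.85 × 23.5 × 390) = 294.31 mm.
c = a/β₁ = 294.31/0.85 = 346.25 mm; ε'_s = 0.003(c − d')/c = 0.0024 ≥ f_y/E_s = 0.0021, so compression steel does yield.
M_n = (A_s − A'_s) f_y (d − a/2) + A'_s f_y (d − d') = [2292780 × (745 − 147.155) + 277620 × (745 − 74)] × 10⁻⁶ = 1370.73 + 186.28 = 1557.01 kN·m.

M_n ≈ 1560 kN·m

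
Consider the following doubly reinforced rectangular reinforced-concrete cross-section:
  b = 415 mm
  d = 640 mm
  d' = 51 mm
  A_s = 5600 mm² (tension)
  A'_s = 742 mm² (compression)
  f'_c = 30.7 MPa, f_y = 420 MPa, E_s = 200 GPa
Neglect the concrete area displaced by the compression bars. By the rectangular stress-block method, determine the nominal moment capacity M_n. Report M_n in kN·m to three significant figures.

Assume both tension and compression steel yield.
Net tension couple steel: A_s − A'_s = 4858 mm².
a = (A_s − A'_s) f_y / (0.85 f'_c b) = 2040360/(0.85 × 30.7 × 415) = 188.41 mm.
c = a/β₁ = 188.41/0.831 = 226.73 mm; ε'_s = 0.003(c − d')/c = 0.0023 ≥ f_y/E_s = 0.0021, so compression steel does yield.
M_n = (A_s − A'_s) f_y (d − a/2) + A'_s f_y (d − d') = [2040360 × (640 − 94.205) + 311640 × (640 − 51)] × 10⁻⁶ = 1113.62 + 183.56 = 1297.18 kN·m.

M_n ≈ 1300 kN·m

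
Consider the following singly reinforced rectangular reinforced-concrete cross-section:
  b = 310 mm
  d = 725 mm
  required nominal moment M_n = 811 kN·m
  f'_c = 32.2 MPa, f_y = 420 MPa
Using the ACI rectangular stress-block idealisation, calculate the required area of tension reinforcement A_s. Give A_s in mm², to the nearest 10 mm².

With M_n = 0.85 f'_c a b (d − a/2), solve the quadratic for a:
a = d − √(d² − 2M_n/(0.85 f'_c b)) = 725 − √(725² − 2 × 811×10⁶/(0.85 × 32.2 × 310)) = 146.68 mm.
A_s = 0.85 f'_c a b / f_y = 0.85 × 32.2 × 146.68 × 310 / 420 = 2963.2 mm².

A_s ≈ 2960 mm²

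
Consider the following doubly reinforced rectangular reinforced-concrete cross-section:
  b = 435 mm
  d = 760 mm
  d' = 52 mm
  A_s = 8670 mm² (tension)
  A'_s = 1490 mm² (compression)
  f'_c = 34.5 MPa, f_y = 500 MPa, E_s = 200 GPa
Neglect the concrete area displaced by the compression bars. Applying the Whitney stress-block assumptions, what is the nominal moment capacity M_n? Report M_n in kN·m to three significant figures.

Assume both tension and compression steel yield.
Net tension couple steel: A_s − A'_s = 7180 mm².
a = (A_s − A'_s) f_y / (0.85 f'_c b) = 3590000/(0.85 × 34.5 × 435) = 281.43 mm.
c = a/β₁ = 281.43/0.804 = 350.04 mm; ε'_s = 0.003(c − d')/c = 0.0026 ≥ f_y/E_s = 0.0025, so compression steel does yield.
M_n = (A_s − A'_s) f_y (d − a/2) + A'_s f_y (d − d') = [3590000 × (760 − 140.715) + 745000 × (760 − 52)] × 10⁻⁶ = 2223.23 + 527.46 = 2750.69 kN·m.

M_n ≈ 2750 kN·m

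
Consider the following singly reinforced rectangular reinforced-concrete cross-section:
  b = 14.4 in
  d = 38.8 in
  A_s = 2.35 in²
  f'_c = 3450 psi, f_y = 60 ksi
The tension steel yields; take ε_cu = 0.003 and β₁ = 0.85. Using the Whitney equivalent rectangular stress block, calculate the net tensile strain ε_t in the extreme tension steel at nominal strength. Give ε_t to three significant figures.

a = A_s f_y/(0.85 f'_c b) = 3.339 in.
β₁ = 0.85, so c = a/β₁ = 3.339/0.85 = 3.928 in.
From the linear strain diagram with ε_cu = 0.003: ε_t = 0.003 (d − c)/c = 0.003 × (38.8 − 3.928)/3.928 = 0.0266.
Since ε_t ≥ 0.005, the section is tension-controlled.

ε_t ≈ 0.0266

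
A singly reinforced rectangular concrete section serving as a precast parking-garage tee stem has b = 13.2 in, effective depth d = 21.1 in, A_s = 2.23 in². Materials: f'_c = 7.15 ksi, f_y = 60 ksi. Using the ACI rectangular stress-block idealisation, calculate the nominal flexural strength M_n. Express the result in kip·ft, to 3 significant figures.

M_n ≈ 226 kip·ft

T = A_s f_y = 2.23 × 60 = 133.8 kips.
a = T/(0.85 f'_c b) = 133.8/(0.85 × 7.15 × 13.2) = 1.668 in.
M_n = T(d − a/2) = 133.8 × (21.1 − 0.834) = 2711.6 kip·in = 2711.6/12 = 225.97 kip·ft.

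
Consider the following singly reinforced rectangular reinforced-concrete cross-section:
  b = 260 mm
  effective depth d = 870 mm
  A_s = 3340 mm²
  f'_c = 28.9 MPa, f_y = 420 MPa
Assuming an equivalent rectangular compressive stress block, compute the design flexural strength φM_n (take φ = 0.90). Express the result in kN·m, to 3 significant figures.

φM_n ≈ 960 kN·m

T = A_s f_y = 3340 × 420 = 1402800 N = 1402.8 kN.
From C = T: a = T/(0.85 f'_c b) = 1402800/(0.85 × 28.9 × 260) = 219.64 mm.
M_n = T(d − a/2) = 1402.8 kN × (870 − 109.82) mm = 1066.38 kN·m.
φM_n = 0.90 × 1066.38 = 959.74 kN·m.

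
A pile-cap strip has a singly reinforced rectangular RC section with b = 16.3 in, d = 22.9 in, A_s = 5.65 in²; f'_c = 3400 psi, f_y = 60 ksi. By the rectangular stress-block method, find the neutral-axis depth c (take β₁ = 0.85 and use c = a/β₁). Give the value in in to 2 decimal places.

T = A_s f_y = 5.65 × 60 = 339 kips.
a = T/(0.85 f'_c b) = 339/(0.85 × 3.4 × 16.3) = 7.1964 in.
With β₁ = 0.85, c = a/β₁ = 7.1964/0.85 = 8.47 in.

c ≈ 8.47 in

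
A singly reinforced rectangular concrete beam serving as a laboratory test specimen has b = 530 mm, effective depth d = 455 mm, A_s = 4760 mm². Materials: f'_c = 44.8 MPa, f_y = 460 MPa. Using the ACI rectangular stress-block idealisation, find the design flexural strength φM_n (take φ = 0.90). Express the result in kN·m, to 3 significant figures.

φM_n ≈ 790 kN·m

T = A_s f_y = 4760 × 460 = 2189600 N = 2189.6 kN.
From C = T: a = T/(0.85 f'_c b) = 2189600/(0.85 × 44.8 × 530) = 108.49 mm.
M_n = T(d − a/2) = 2189.6 kN × (455 − 54.245) mm = 877.49 kN·m.
φM_n = 0.90 × 877.49 = 789.74 kN·m.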